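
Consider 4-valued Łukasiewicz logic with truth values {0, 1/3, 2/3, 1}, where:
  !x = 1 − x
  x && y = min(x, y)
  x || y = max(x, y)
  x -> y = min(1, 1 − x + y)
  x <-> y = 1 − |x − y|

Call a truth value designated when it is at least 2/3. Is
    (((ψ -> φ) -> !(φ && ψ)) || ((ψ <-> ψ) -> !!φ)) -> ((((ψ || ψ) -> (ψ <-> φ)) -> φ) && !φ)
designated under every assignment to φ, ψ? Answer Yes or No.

Counterexample: take φ = 0, ψ = 0.
ψ -> φ = 0 -> 0 = 1
φ && ψ = 0 && 0 = 0
!(φ && ψ) = !0 = 1
(ψ -> φ) -> !(φ && ψ) = 1 -> 1 = 1
ψ <-> ψ = 0 <-> 0 = 1
!φ = !0 = 1
!!φ = !1 = 0
(ψ <-> ψ) -> !!φ = 1 -> 0 = 0
((ψ -> φ) -> !(φ && ψ)) || ((ψ <-> ψ) -> !!φ) = 1 || 0 = 1
ψ || ψ = 0 || 0 = 0
ψ <-> φ = 0 <-> 0 = 1
(ψ || ψ) -> (ψ <-> φ) = 0 -> 1 = 1
((ψ || ψ) -> (ψ <-> φ)) -> φ = 1 -> 0 = 0
!φ = !0 = 1
(((ψ || ψ) -> (ψ <-> φ)) -> φ) && !φ = 0 && 1 = 0
(((ψ -> φ) -> !(φ && ψ)) || ((ψ <-> ψ) -> !!φ)) -> ((((ψ || ψ) -> (ψ <-> φ)) -> φ) && !φ) = 1 -> 0 = 0
This gives 0, which is below 2/3.

No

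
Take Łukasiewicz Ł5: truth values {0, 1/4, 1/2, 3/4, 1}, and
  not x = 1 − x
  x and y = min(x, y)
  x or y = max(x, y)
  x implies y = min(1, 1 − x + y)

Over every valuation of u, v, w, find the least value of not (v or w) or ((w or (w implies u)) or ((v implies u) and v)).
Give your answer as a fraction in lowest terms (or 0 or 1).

Take u = 0, v = 0, w = 1/2:
v or w = 0 or 1/2 = 1/2
not (v or w) = not 1/2 = 1/2
w implies u = 1/2 implies 0 = 1/2
w or (w implies u) = 1/2 or 1/2 = 1/2
v implies u = 0 implies 0 = 1
(v implies u) and v = 1 and 0 = 0
(w or (w implies u)) or ((v implies u) and v) = 1/2 or 0 = 1/2
not (v or w) or ((w or (w implies u)) or ((v implies u) and v)) = 1/2 or 1/2 = 1/2
No assignment yields a value below 1/2, so this is the minimum.

1/2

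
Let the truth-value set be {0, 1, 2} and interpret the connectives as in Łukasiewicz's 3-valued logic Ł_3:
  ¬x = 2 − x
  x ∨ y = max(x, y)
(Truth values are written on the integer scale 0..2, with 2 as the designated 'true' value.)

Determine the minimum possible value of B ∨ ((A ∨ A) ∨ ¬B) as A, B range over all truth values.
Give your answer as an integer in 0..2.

1

Take A = 0, B = 1:
A ∨ A = 0 ∨ 0 = 0
¬B = ¬1 = 1
(A ∨ A) ∨ ¬B = 0 ∨ 1 = 1
B ∨ ((A ∨ A) ∨ ¬B) = 1 ∨ 1 = 1
No assignment yields a value below 1, so this is the minimum.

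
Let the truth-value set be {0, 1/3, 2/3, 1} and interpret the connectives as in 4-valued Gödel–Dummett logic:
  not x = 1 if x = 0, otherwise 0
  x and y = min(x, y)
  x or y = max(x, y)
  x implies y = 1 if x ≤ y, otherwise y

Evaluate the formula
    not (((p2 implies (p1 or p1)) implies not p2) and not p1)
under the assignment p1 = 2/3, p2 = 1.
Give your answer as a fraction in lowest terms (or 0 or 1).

p1 or p1 = 2/3 or 2/3 = 2/3
p2 implies (p1 or p1) = 1 implies 2/3 = 2/3
not p2 = not 1 = 0
(p2 implies (p1 or p1)) implies not p2 = 2/3 implies 0 = 0
not p1 = not 2/3 = 0
((p2 implies (p1 or p1)) implies not p2) and not p1 = 0 and 0 = 0
not (((p2 implies (p1 or p1)) implies not p2) and not p1) = not 0 = 1

1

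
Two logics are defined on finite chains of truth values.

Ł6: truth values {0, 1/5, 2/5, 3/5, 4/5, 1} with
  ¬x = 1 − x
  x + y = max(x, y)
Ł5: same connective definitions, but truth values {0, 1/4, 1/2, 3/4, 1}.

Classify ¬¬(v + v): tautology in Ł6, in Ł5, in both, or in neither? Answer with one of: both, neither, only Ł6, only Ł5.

neither

In Ł6: at v = 0 the value is 0 — not a tautology.
In Ł5: at v = 0 the value is 0 — not a tautology.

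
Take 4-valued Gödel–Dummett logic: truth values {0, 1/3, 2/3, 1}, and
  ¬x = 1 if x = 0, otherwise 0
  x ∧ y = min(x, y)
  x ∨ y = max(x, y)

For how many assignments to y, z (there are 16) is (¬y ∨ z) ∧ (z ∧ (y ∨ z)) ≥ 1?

y = 0, z = 0 ↦ 0  <
y = 0, z = 1/3 ↦ 1/3  <
y = 0, z = 2/3 ↦ 2/3  <
y = 0, z = 1 ↦ 1  ≥
y = 1/3, z = 0 ↦ 0  <
y = 1/3, z = 1/3 ↦ 1/3  <
y = 1/3, z = 2/3 ↦ 2/3  <
y = 1/3, z = 1 ↦ 1  ≥
y = 2/3, z = 0 ↦ 0  <
y = 2/3, z = 1/3 ↦ 1/3  <
y = 2/3, z = 2/3 ↦ 2/3  <
y = 2/3, z = 1 ↦ 1  ≥
y = 1, z = 0 ↦ 0  <
y = 1, z = 1/3 ↦ 1/3  <
y = 1, z = 2/3 ↦ 2/3  <
y = 1, z = 1 ↦ 1  ≥
So 4 of the 16 assignments meet the threshold.

4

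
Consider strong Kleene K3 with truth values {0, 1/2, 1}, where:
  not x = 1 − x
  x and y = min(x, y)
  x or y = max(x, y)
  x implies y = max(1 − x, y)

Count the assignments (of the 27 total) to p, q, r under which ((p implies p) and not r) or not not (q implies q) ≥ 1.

20

value 1: 20 assignments (counts)
value 1/2: 7 assignments
So 20 of the 27 assignments meet the threshold.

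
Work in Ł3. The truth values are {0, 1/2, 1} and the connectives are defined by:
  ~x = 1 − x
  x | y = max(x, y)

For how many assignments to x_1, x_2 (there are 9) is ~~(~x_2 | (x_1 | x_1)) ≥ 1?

5

x_1 = 0, x_2 = 0 ↦ 1  ≥
x_1 = 0, x_2 = 1/2 ↦ 1/2  <
x_1 = 0, x_2 = 1 ↦ 0  <
x_1 = 1/2, x_2 = 0 ↦ 1  ≥
x_1 = 1/2, x_2 = 1/2 ↦ 1/2  <
x_1 = 1/2, x_2 = 1 ↦ 1/2  <
x_1 = 1, x_2 = 0 ↦ 1  ≥
x_1 = 1, x_2 = 1/2 ↦ 1  ≥
x_1 = 1, x_2 = 1 ↦ 1  ≥
So 5 of the 9 assignments meet the threshold.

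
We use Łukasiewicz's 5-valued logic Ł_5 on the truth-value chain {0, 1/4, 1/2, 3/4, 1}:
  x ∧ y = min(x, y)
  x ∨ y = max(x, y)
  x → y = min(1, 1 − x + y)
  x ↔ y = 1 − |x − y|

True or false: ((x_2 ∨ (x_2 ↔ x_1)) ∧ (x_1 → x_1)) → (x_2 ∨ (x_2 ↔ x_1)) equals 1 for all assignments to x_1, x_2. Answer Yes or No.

Yes

At x_1 = 3/4, x_2 = 1, for instance:
x_2 ↔ x_1 = 1 ↔ 3/4 = 3/4
x_2 ∨ (x_2 ↔ x_1) = 1 ∨ 3/4 = 1
x_1 → x_1 = 3/4 → 3/4 = 1
(x_2 ∨ (x_2 ↔ x_1)) ∧ (x_1 → x_1) = 1 ∧ 1 = 1
((x_2 ∨ (x_2 ↔ x_1)) ∧ (x_1 → x_1)) → (x_2 ∨ (x_2 ↔ x_1)) = 1 → 1 = 1
and checking the remaining 24 assignments likewise gives ≥ 1 in every case.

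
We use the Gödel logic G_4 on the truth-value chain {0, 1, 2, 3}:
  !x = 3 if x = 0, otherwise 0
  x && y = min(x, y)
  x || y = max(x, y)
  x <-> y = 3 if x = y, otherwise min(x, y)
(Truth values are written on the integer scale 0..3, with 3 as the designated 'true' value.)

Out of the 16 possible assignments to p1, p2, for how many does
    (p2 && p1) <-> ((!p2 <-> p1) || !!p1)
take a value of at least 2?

p1 = 0, p2 = 0 ↦ 3  ≥
p1 = 0, p2 = 1 ↦ 0  <
p1 = 0, p2 = 2 ↦ 0  <
p1 = 0, p2 = 3 ↦ 0  <
p1 = 1, p2 = 0 ↦ 0  <
p1 = 1, p2 = 1 ↦ 1  <
p1 = 1, p2 = 2 ↦ 1  <
p1 = 1, p2 = 3 ↦ 1  <
p1 = 2, p2 = 0 ↦ 0  <
p1 = 2, p2 = 1 ↦ 1  <
p1 = 2, p2 = 2 ↦ 2  ≥
p1 = 2, p2 = 3 ↦ 2  ≥
p1 = 3, p2 = 0 ↦ 0  <
p1 = 3, p2 = 1 ↦ 1  <
p1 = 3, p2 = 2 ↦ 2  ≥
p1 = 3, p2 = 3 ↦ 3  ≥
So 5 of the 16 assignments meet the threshold.

5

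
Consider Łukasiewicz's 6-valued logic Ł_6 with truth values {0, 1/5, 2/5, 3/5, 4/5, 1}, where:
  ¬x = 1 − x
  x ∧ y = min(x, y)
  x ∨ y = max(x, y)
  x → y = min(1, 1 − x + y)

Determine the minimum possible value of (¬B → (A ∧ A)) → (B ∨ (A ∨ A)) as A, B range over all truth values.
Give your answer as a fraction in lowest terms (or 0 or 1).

Take A = 2/5, B = 2/5:
¬B = ¬2/5 = 3/5
A ∧ A = 2/5 ∧ 2/5 = 2/5
¬B → (A ∧ A) = 3/5 → 2/5 = 4/5
A ∨ A = 2/5 ∨ 2/5 = 2/5
B ∨ (A ∨ A) = 2/5 ∨ 2/5 = 2/5
(¬B → (A ∧ A)) → (B ∨ (A ∨ A)) = 4/5 → 2/5 = 3/5
No assignment yields a value below 3/5, so this is the minimum.

3/5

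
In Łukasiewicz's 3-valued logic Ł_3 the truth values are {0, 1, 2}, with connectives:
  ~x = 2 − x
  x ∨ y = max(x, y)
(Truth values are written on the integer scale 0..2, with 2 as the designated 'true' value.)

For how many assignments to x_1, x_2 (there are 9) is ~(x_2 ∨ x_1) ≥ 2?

1

x_1 = 0, x_2 = 0 ↦ 2  ≥
x_1 = 0, x_2 = 1 ↦ 1  <
x_1 = 0, x_2 = 2 ↦ 0  <
x_1 = 1, x_2 = 0 ↦ 1  <
x_1 = 1, x_2 = 1 ↦ 1  <
x_1 = 1, x_2 = 2 ↦ 0  <
x_1 = 2, x_2 = 0 ↦ 0  <
x_1 = 2, x_2 = 1 ↦ 0  <
x_1 = 2, x_2 = 2 ↦ 0  <
So 1 of the 9 assignments meets the threshold.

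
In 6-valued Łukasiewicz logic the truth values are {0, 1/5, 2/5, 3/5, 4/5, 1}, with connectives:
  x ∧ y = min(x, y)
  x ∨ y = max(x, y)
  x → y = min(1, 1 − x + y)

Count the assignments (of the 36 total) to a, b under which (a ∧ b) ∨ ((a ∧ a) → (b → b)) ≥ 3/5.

value 1: 36 assignments (counts)
So 36 of the 36 assignments meet the threshold.

36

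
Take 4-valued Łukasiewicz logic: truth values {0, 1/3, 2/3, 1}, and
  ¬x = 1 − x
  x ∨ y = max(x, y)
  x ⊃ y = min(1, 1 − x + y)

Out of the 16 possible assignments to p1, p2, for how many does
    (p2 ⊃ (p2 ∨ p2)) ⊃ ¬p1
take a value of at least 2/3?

8

p1 = 0, p2 = 0 ↦ 1  ≥
p1 = 0, p2 = 1/3 ↦ 1  ≥
p1 = 0, p2 = 2/3 ↦ 1  ≥
p1 = 0, p2 = 1 ↦ 1  ≥
p1 = 1/3, p2 = 0 ↦ 2/3  ≥
p1 = 1/3, p2 = 1/3 ↦ 2/3  ≥
p1 = 1/3, p2 = 2/3 ↦ 2/3  ≥
p1 = 1/3, p2 = 1 ↦ 2/3  ≥
p1 = 2/3, p2 = 0 ↦ 1/3  <
p1 = 2/3, p2 = 1/3 ↦ 1/3  <
p1 = 2/3, p2 = 2/3 ↦ 1/3  <
p1 = 2/3, p2 = 1 ↦ 1/3  <
p1 = 1, p2 = 0 ↦ 0  <
p1 = 1, p2 = 1/3 ↦ 0  <
p1 = 1, p2 = 2/3 ↦ 0  <
p1 = 1, p2 = 1 ↦ 0  <
So 8 of the 16 assignments meet the threshold.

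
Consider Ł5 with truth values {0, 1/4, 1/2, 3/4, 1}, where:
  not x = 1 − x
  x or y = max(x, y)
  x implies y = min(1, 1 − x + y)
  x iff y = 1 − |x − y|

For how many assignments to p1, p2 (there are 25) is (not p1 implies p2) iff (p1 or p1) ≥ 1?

9

value 1: 9 assignments (counts)
value 3/4: 7 assignments
value 1/2: 5 assignments
value 1/4: 3 assignments
value 0: 1 assignment
So 9 of the 25 assignments meet the threshold.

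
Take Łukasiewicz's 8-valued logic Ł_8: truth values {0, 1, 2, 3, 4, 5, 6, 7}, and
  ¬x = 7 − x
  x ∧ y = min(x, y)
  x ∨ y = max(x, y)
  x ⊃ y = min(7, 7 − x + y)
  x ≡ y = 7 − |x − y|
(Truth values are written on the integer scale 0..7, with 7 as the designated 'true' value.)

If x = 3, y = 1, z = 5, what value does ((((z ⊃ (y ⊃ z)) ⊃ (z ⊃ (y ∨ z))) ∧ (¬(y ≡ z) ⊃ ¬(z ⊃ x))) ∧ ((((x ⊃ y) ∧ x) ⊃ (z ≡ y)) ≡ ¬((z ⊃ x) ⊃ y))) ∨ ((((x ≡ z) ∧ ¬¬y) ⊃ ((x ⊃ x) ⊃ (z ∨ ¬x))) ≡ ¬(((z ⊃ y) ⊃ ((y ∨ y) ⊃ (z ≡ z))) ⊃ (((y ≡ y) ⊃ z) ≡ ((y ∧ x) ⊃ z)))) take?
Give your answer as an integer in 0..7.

y ⊃ z = 1 ⊃ 5 = 7
z ⊃ (y ⊃ z) = 5 ⊃ 7 = 7
y ∨ z = 1 ∨ 5 = 5
z ⊃ (y ∨ z) = 5 ⊃ 5 = 7
(z ⊃ (y ⊃ z)) ⊃ (z ⊃ (y ∨ z)) = 7 ⊃ 7 = 7
y ≡ z = 1 ≡ 5 = 3
¬(y ≡ z) = ¬3 = 4
z ⊃ x = 5 ⊃ 3 = 5
¬(z ⊃ x) = ¬5 = 2
¬(y ≡ z) ⊃ ¬(z ⊃ x) = 4 ⊃ 2 = 5
((z ⊃ (y ⊃ z)) ⊃ (z ⊃ (y ∨ z))) ∧ (¬(y ≡ z) ⊃ ¬(z ⊃ x)) = 7 ∧ 5 = 5
x ⊃ y = 3 ⊃ 1 = 5
(x ⊃ y) ∧ x = 5 ∧ 3 = 3
z ≡ y = 5 ≡ 1 = 3
((x ⊃ y) ∧ x) ⊃ (z ≡ y) = 3 ⊃ 3 = 7
z ⊃ x = 5 ⊃ 3 = 5
(z ⊃ x) ⊃ y = 5 ⊃ 1 = 3
¬((z ⊃ x) ⊃ y) = ¬3 = 4
(((x ⊃ y) ∧ x) ⊃ (z ≡ y)) ≡ ¬((z ⊃ x) ⊃ y) = 7 ≡ 4 = 4
(((z ⊃ (y ⊃ z)) ⊃ (z ⊃ (y ∨ z))) ∧ (¬(y ≡ z) ⊃ ¬(z ⊃ x))) ∧ ((((x ⊃ y) ∧ x) ⊃ (z ≡ y)) ≡ ¬((z ⊃ x) ⊃ y)) = 5 ∧ 4 = 4
x ≡ z = 3 ≡ 5 = 5
¬y = ¬1 = 6
¬¬y = ¬6 = 1
(x ≡ z) ∧ ¬¬y = 5 ∧ 1 = 1
x ⊃ x = 3 ⊃ 3 = 7
¬x = ¬3 = 4
z ∨ ¬x = 5 ∨ 4 = 5
(x ⊃ x) ⊃ (z ∨ ¬x) = 7 ⊃ 5 = 5
((x ≡ z) ∧ ¬¬y) ⊃ ((x ⊃ x) ⊃ (z ∨ ¬x)) = 1 ⊃ 5 = 7
z ⊃ y = 5 ⊃ 1 = 3
y ∨ y = 1 ∨ 1 = 1
z ≡ z = 5 ≡ 5 = 7
(y ∨ y) ⊃ (z ≡ z) = 1 ⊃ 7 = 7
(z ⊃ y) ⊃ ((y ∨ y) ⊃ (z ≡ z)) = 3 ⊃ 7 = 7
y ≡ y = 1 ≡ 1 = 7
(y ≡ y) ⊃ z = 7 ⊃ 5 = 5
y ∧ x = 1 ∧ 3 = 1
(y ∧ x) ⊃ z = 1 ⊃ 5 = 7
((y ≡ y) ⊃ z) ≡ ((y ∧ x) ⊃ z) = 5 ≡ 7 = 5
((z ⊃ y) ⊃ ((y ∨ y) ⊃ (z ≡ z))) ⊃ (((y ≡ y) ⊃ z) ≡ ((y ∧ x) ⊃ z)) = 7 ⊃ 5 = 5
¬(((z ⊃ y) ⊃ ((y ∨ y) ⊃ (z ≡ z))) ⊃ (((y ≡ y) ⊃ z) ≡ ((y ∧ x) ⊃ z))) = ¬5 = 2
(((x ≡ z) ∧ ¬¬y) ⊃ ((x ⊃ x) ⊃ (z ∨ ¬x))) ≡ ¬(((z ⊃ y) ⊃ ((y ∨ y) ⊃ (z ≡ z))) ⊃ (((y ≡ y) ⊃ z) ≡ ((y ∧ x) ⊃ z))) = 7 ≡ 2 = 2
((((z ⊃ (y ⊃ z)) ⊃ (z ⊃ (y ∨ z))) ∧ (¬(y ≡ z) ⊃ ¬(z ⊃ x))) ∧ ((((x ⊃ y) ∧ x) ⊃ (z ≡ y)) ≡ ¬((z ⊃ x) ⊃ y))) ∨ ((((x ≡ z) ∧ ¬¬y) ⊃ ((x ⊃ x) ⊃ (z ∨ ¬x))) ≡ ¬(((z ⊃ y) ⊃ ((y ∨ y) ⊃ (z ≡ z))) ⊃ (((y ≡ y) ⊃ z) ≡ ((y ∧ x) ⊃ z)))) = 4 ∨ 2 = 4

4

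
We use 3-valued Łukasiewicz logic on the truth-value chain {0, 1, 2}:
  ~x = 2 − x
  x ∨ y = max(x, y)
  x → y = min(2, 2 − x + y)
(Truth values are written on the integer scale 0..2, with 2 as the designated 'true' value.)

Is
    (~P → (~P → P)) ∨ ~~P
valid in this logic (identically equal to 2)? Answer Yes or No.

Counterexample: take P = 0.
~P = ~0 = 2
~P = ~0 = 2
~P → P = 2 → 0 = 0
~P → (~P → P) = 2 → 0 = 0
~P = ~0 = 2
~~P = ~2 = 0
(~P → (~P → P)) ∨ ~~P = 0 ∨ 0 = 0
This gives 0 ≠ 2.

No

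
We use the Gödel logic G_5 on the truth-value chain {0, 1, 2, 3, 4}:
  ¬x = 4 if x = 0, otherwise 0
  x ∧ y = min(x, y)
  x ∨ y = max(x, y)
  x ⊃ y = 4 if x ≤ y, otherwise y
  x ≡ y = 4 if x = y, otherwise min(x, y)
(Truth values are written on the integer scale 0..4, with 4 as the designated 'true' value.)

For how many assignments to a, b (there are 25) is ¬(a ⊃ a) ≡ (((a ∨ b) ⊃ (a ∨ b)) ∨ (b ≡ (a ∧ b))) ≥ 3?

value 0: 25 assignments
So 0 of the 25 assignments meet the threshold.

0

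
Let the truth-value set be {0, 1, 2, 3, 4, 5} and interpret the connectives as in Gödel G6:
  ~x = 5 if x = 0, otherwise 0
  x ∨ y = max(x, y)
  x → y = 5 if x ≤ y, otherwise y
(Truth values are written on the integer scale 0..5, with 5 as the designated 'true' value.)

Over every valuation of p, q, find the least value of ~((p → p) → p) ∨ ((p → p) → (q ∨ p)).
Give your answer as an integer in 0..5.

Take p = 1, q = 0:
p → p = 1 → 1 = 5
(p → p) → p = 5 → 1 = 1
~((p → p) → p) = ~1 = 0
p → p = 1 → 1 = 5
q ∨ p = 0 ∨ 1 = 1
(p → p) → (q ∨ p) = 5 → 1 = 1
~((p → p) → p) ∨ ((p → p) → (q ∨ p)) = 0 ∨ 1 = 1
No assignment yields a value below 1, so this is the minimum.

1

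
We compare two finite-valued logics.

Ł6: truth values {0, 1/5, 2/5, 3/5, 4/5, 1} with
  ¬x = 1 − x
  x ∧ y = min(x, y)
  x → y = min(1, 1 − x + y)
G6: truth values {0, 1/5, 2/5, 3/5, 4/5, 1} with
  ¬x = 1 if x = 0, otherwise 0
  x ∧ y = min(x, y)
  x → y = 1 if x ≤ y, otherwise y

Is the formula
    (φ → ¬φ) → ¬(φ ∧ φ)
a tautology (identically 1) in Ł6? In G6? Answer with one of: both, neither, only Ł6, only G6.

In Ł6: at φ = 1/5 the value is 4/5 — not a tautology.
In G6: every assignment gives 1 — tautology.

only G6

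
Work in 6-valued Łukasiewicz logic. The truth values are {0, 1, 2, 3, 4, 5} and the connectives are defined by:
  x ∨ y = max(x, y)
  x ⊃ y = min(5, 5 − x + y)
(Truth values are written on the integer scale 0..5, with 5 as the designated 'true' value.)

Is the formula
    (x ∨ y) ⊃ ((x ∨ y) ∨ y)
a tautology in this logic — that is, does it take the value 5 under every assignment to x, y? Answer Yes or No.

At x = 1, y = 5, for instance:
x ∨ y = 1 ∨ 5 = 5
(x ∨ y) ∨ y = 5 ∨ 5 = 5
(x ∨ y) ⊃ ((x ∨ y) ∨ y) = 5 ⊃ 5 = 5
and checking the remaining 35 assignments likewise gives ≥ 5 in every case.

Yes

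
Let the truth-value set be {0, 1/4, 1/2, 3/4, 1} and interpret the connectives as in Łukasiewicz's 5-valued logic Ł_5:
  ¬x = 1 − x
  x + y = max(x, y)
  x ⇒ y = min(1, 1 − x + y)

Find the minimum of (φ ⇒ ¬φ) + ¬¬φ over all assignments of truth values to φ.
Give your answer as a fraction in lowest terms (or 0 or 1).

3/4

Take φ = 3/4:
¬φ = ¬3/4 = 1/4
φ ⇒ ¬φ = 3/4 ⇒ 1/4 = 1/2
¬φ = ¬3/4 = 1/4
¬¬φ = ¬1/4 = 3/4
(φ ⇒ ¬φ) + ¬¬φ = 1/2 + 3/4 = 3/4
No assignment yields a value below 3/4, so this is the minimum.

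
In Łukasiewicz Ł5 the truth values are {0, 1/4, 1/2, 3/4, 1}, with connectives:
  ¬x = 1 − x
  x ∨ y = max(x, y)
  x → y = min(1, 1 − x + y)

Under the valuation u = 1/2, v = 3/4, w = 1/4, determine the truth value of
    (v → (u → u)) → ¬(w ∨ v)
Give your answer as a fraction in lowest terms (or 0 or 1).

1/4

u → u = 1/2 → 1/2 = 1
v → (u → u) = 3/4 → 1 = 1
w ∨ v = 1/4 ∨ 3/4 = 3/4
¬(w ∨ v) = ¬3/4 = 1/4
(v → (u → u)) → ¬(w ∨ v) = 1 → 1/4 = 1/4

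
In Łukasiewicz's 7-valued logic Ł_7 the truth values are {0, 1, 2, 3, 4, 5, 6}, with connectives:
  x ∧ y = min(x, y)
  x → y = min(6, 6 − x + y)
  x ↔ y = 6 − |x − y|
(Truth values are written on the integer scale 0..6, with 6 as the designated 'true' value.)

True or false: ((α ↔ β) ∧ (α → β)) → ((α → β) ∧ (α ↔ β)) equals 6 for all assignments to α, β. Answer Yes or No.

Yes

At α = 5, β = 4, for instance:
α ↔ β = 5 ↔ 4 = 5
α → β = 5 → 4 = 5
(α ↔ β) ∧ (α → β) = 5 ∧ 5 = 5
(α → β) ∧ (α ↔ β) = 5 ∧ 5 = 5
((α ↔ β) ∧ (α → β)) → ((α → β) ∧ (α ↔ β)) = 5 → 5 = 6
and checking the remaining 48 assignments likewise gives ≥ 6 in every case.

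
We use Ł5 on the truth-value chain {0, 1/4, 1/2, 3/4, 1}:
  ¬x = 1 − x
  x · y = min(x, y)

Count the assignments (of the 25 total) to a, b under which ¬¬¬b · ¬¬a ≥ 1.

1

value 1: 1 assignment (counts)
value 3/4: 3 assignments
value 1/2: 5 assignments
value 1/4: 7 assignments
value 0: 9 assignments
So 1 of the 25 assignments meets the threshold.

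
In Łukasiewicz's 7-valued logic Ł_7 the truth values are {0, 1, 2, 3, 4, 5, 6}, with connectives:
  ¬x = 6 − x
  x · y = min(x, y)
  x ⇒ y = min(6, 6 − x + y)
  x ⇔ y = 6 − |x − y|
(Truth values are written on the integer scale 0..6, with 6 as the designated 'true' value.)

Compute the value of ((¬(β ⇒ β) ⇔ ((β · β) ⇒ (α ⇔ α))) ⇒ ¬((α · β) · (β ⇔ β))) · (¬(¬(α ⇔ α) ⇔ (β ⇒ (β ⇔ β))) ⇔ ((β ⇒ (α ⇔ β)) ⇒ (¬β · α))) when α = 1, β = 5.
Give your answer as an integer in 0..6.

β ⇒ β = 5 ⇒ 5 = 6
¬(β ⇒ β) = ¬6 = 0
β · β = 5 · 5 = 5
α ⇔ α = 1 ⇔ 1 = 6
(β · β) ⇒ (α ⇔ α) = 5 ⇒ 6 = 6
¬(β ⇒ β) ⇔ ((β · β) ⇒ (α ⇔ α)) = 0 ⇔ 6 = 0
α · β = 1 · 5 = 1
β ⇔ β = 5 ⇔ 5 = 6
(α · β) · (β ⇔ β) = 1 · 6 = 1
¬((α · β) · (β ⇔ β)) = ¬1 = 5
(¬(β ⇒ β) ⇔ ((β · β) ⇒ (α ⇔ α))) ⇒ ¬((α · β) · (β ⇔ β)) = 0 ⇒ 5 = 6
α ⇔ α = 1 ⇔ 1 = 6
¬(α ⇔ α) = ¬6 = 0
β ⇔ β = 5 ⇔ 5 = 6
β ⇒ (β ⇔ β) = 5 ⇒ 6 = 6
¬(α ⇔ α) ⇔ (β ⇒ (β ⇔ β)) = 0 ⇔ 6 = 0
¬(¬(α ⇔ α) ⇔ (β ⇒ (β ⇔ β))) = ¬0 = 6
α ⇔ β = 1 ⇔ 5 = 2
β ⇒ (α ⇔ β) = 5 ⇒ 2 = 3
¬β = ¬5 = 1
¬β · α = 1 · 1 = 1
(β ⇒ (α ⇔ β)) ⇒ (¬β · α) = 3 ⇒ 1 = 4
¬(¬(α ⇔ α) ⇔ (β ⇒ (β ⇔ β))) ⇔ ((β ⇒ (α ⇔ β)) ⇒ (¬β · α)) = 6 ⇔ 4 = 4
((¬(β ⇒ β) ⇔ ((β · β) ⇒ (α ⇔ α))) ⇒ ¬((α · β) · (β ⇔ β))) · (¬(¬(α ⇔ α) ⇔ (β ⇒ (β ⇔ β))) ⇔ ((β ⇒ (α ⇔ β)) ⇒ (¬β · α))) = 6 · 4 = 4

4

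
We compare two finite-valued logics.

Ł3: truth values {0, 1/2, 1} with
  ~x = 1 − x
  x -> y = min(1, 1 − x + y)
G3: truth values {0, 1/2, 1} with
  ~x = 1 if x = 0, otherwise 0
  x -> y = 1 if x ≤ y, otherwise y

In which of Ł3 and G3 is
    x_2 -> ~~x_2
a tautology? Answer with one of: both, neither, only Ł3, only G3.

both

In Ł3: every assignment gives 1 — tautology.
In G3: every assignment gives 1 — tautology.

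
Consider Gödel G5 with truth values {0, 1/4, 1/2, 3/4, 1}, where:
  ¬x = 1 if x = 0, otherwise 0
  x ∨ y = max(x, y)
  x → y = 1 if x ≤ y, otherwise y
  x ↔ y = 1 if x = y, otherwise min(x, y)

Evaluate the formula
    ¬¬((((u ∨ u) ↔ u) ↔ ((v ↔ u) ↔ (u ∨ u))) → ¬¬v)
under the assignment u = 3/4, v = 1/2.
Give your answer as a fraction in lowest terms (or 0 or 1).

1

u ∨ u = 3/4 ∨ 3/4 = 3/4
(u ∨ u) ↔ u = 3/4 ↔ 3/4 = 1
v ↔ u = 1/2 ↔ 3/4 = 1/2
u ∨ u = 3/4 ∨ 3/4 = 3/4
(v ↔ u) ↔ (u ∨ u) = 1/2 ↔ 3/4 = 1/2
((u ∨ u) ↔ u) ↔ ((v ↔ u) ↔ (u ∨ u)) = 1 ↔ 1/2 = 1/2
¬v = ¬1/2 = 0
¬¬v = ¬0 = 1
(((u ∨ u) ↔ u) ↔ ((v ↔ u) ↔ (u ∨ u))) → ¬¬v = 1/2 → 1 = 1
¬((((u ∨ u) ↔ u) ↔ ((v ↔ u) ↔ (u ∨ u))) → ¬¬v) = ¬1 = 0
¬¬((((u ∨ u) ↔ u) ↔ ((v ↔ u) ↔ (u ∨ u))) → ¬¬v) = ¬0 = 1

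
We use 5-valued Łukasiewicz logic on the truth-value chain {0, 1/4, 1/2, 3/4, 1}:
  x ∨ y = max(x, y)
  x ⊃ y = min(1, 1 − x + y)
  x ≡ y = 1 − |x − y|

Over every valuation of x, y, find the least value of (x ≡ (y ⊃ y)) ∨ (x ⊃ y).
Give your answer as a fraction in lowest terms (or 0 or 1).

Take x = 1/2, y = 0:
y ⊃ y = 0 ⊃ 0 = 1
x ≡ (y ⊃ y) = 1/2 ≡ 1 = 1/2
x ⊃ y = 1/2 ⊃ 0 = 1/2
(x ≡ (y ⊃ y)) ∨ (x ⊃ y) = 1/2 ∨ 1/2 = 1/2
No assignment yields a value below 1/2, so this is the minimum.

1/2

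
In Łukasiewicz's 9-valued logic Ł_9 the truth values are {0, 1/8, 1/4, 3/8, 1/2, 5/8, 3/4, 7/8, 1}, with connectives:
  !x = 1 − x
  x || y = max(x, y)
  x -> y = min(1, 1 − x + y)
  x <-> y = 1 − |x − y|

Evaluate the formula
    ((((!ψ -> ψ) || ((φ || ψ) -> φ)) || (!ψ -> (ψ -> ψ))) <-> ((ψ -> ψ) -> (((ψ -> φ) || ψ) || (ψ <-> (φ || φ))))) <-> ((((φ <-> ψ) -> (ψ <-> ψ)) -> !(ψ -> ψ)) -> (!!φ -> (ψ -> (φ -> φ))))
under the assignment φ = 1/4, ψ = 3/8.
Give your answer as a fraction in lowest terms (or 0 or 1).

!ψ = !3/8 = 5/8
!ψ -> ψ = 5/8 -> 3/8 = 3/4
φ || ψ = 1/4 || 3/8 = 3/8
(φ || ψ) -> φ = 3/8 -> 1/4 = 7/8
(!ψ -> ψ) || ((φ || ψ) -> φ) = 3/4 || 7/8 = 7/8
!ψ = !3/8 = 5/8
ψ -> ψ = 3/8 -> 3/8 = 1
!ψ -> (ψ -> ψ) = 5/8 -> 1 = 1
((!ψ -> ψ) || ((φ || ψ) -> φ)) || (!ψ -> (ψ -> ψ)) = 7/8 || 1 = 1
ψ -> ψ = 3/8 -> 3/8 = 1
ψ -> φ = 3/8 -> 1/4 = 7/8
(ψ -> φ) || ψ = 7/8 || 3/8 = 7/8
φ || φ = 1/4 || 1/4 = 1/4
ψ <-> (φ || φ) = 3/8 <-> 1/4 = 7/8
((ψ -> φ) || ψ) || (ψ <-> (φ || φ)) = 7/8 || 7/8 = 7/8
(ψ -> ψ) -> (((ψ -> φ) || ψ) || (ψ <-> (φ || φ))) = 1 -> 7/8 = 7/8
(((!ψ -> ψ) || ((φ || ψ) -> φ)) || (!ψ -> (ψ -> ψ))) <-> ((ψ -> ψ) -> (((ψ -> φ) || ψ) || (ψ <-> (φ || φ)))) = 1 <-> 7/8 = 7/8
φ <-> ψ = 1/4 <-> 3/8 = 7/8
ψ <-> ψ = 3/8 <-> 3/8 = 1
(φ <-> ψ) -> (ψ <-> ψ) = 7/8 -> 1 = 1
ψ -> ψ = 3/8 -> 3/8 = 1
!(ψ -> ψ) = !1 = 0
((φ <-> ψ) -> (ψ <-> ψ)) -> !(ψ -> ψ) = 1 -> 0 = 0
!φ = !1/4 = 3/4
!!φ = !3/4 = 1/4
φ -> φ = 1/4 -> 1/4 = 1
ψ -> (φ -> φ) = 3/8 -> 1 = 1
!!φ -> (ψ -> (φ -> φ)) = 1/4 -> 1 = 1
(((φ <-> ψ) -> (ψ <-> ψ)) -> !(ψ -> ψ)) -> (!!φ -> (ψ -> (φ -> φ))) = 0 -> 1 = 1
((((!ψ -> ψ) || ((φ || ψ) -> φ)) || (!ψ -> (ψ -> ψ))) <-> ((ψ -> ψ) -> (((ψ -> φ) || ψ) || (ψ <-> (φ || φ))))) <-> ((((φ <-> ψ) -> (ψ <-> ψ)) -> !(ψ -> ψ)) -> (!!φ -> (ψ -> (φ -> φ)))) = 7/8 <-> 1 = 7/8

7/8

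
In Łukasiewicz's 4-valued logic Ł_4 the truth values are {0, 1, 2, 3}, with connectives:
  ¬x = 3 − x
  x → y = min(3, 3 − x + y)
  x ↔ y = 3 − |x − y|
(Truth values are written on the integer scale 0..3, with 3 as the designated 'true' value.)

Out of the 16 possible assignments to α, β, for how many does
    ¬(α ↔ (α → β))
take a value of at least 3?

5

α = 0, β = 0 ↦ 3  ≥
α = 0, β = 1 ↦ 3  ≥
α = 0, β = 2 ↦ 3  ≥
α = 0, β = 3 ↦ 3  ≥
α = 1, β = 0 ↦ 1  <
α = 1, β = 1 ↦ 2  <
α = 1, β = 2 ↦ 2  <
α = 1, β = 3 ↦ 2  <
α = 2, β = 0 ↦ 1  <
α = 2, β = 1 ↦ 0  <
α = 2, β = 2 ↦ 1  <
α = 2, β = 3 ↦ 1  <
α = 3, β = 0 ↦ 3  ≥
α = 3, β = 1 ↦ 2  <
α = 3, β = 2 ↦ 1  <
α = 3, β = 3 ↦ 0  <
So 5 of the 16 assignments meet the threshold.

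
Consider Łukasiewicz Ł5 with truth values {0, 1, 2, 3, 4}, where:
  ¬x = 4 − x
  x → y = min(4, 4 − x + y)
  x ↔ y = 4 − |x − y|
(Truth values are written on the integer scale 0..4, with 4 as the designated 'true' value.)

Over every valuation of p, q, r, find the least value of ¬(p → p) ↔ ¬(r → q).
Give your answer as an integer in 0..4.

Take p = 0, q = 0, r = 4:
p → p = 0 → 0 = 4
¬(p → p) = ¬4 = 0
r → q = 4 → 0 = 0
¬(r → q) = ¬0 = 4
¬(p → p) ↔ ¬(r → q) = 0 ↔ 4 = 0
No assignment yields a value below 0, so this is the minimum.

0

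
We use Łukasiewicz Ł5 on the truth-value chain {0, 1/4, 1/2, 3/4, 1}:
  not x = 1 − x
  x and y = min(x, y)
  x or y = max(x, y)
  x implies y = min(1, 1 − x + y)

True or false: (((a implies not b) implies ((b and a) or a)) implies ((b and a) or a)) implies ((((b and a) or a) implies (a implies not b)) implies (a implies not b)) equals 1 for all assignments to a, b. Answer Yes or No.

At a = 1/4, b = 1, for instance:
not b = not 1 = 0
a implies not b = 1/4 implies 0 = 3/4
b and a = 1 and 1/4 = 1/4
(b and a) or a = 1/4 or 1/4 = 1/4
(a implies not b) implies ((b and a) or a) = 3/4 implies 1/4 = 1/2
((a implies not b) implies ((b and a) or a)) implies ((b and a) or a) = 1/2 implies 1/4 = 3/4
((b and a) or a) implies (a implies not b) = 1/4 implies 3/4 = 1
(((b and a) or a) implies (a implies not b)) implies (a implies not b) = 1 implies 3/4 = 3/4
(((a implies not b) implies ((b and a) or a)) implies ((b and a) or a)) implies ((((b and a) or a) implies (a implies not b)) implies (a implies not b)) = 3/4 implies 3/4 = 1
and checking the remaining 24 assignments likewise gives ≥ 1 in every case.

Yes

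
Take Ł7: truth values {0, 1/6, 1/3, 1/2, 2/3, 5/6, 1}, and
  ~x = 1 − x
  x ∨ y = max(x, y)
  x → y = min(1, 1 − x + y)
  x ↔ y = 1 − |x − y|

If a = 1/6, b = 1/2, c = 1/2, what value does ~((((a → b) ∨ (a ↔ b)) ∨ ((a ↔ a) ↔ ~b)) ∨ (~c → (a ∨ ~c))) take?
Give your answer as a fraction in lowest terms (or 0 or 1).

a → b = 1/6 → 1/2 = 1
a ↔ b = 1/6 ↔ 1/2 = 2/3
(a → b) ∨ (a ↔ b) = 1 ∨ 2/3 = 1
a ↔ a = 1/6 ↔ 1/6 = 1
~b = ~1/2 = 1/2
(a ↔ a) ↔ ~b = 1 ↔ 1/2 = 1/2
((a → b) ∨ (a ↔ b)) ∨ ((a ↔ a) ↔ ~b) = 1 ∨ 1/2 = 1
~c = ~1/2 = 1/2
~c = ~1/2 = 1/2
a ∨ ~c = 1/6 ∨ 1/2 = 1/2
~c → (a ∨ ~c) = 1/2 → 1/2 = 1
(((a → b) ∨ (a ↔ b)) ∨ ((a ↔ a) ↔ ~b)) ∨ (~c → (a ∨ ~c)) = 1 ∨ 1 = 1
~((((a → b) ∨ (a ↔ b)) ∨ ((a ↔ a) ↔ ~b)) ∨ (~c → (a ∨ ~c))) = ~1 = 0

0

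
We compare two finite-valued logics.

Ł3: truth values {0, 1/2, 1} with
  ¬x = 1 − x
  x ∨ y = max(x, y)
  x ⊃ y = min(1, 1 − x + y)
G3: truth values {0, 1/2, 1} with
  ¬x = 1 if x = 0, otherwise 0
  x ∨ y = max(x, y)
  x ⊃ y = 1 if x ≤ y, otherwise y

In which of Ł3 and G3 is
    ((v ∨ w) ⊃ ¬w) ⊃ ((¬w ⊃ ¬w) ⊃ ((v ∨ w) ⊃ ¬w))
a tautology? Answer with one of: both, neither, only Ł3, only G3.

both

In Ł3: every assignment gives 1 — tautology.
In G3: every assignment gives 1 — tautology.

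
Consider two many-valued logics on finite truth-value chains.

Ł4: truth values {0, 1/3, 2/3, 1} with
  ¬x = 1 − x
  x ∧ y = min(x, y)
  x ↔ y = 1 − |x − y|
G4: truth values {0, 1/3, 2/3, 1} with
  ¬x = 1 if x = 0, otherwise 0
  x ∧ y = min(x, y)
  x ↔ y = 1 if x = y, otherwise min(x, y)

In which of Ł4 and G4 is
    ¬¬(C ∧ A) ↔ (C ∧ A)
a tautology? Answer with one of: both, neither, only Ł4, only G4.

only Ł4

In Ł4: every assignment gives 1 — tautology.
In G4: at A = 1/3, C = 1/3 the value is 1/3 — not a tautology.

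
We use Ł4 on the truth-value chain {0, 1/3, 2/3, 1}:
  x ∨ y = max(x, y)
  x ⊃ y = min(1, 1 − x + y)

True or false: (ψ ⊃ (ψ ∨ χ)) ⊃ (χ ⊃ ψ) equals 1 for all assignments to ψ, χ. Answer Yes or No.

No

Counterexample: take ψ = 0, χ = 1/3.
ψ ∨ χ = 0 ∨ 1/3 = 1/3
ψ ⊃ (ψ ∨ χ) = 0 ⊃ 1/3 = 1
χ ⊃ ψ = 1/3 ⊃ 0 = 2/3
(ψ ⊃ (ψ ∨ χ)) ⊃ (χ ⊃ ψ) = 1 ⊃ 2/3 = 2/3
This gives 2/3 ≠ 1.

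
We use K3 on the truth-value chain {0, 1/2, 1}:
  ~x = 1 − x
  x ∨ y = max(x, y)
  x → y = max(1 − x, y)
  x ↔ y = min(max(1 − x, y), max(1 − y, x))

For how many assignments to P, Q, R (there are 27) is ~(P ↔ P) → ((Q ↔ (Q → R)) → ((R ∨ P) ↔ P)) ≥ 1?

value 1: 22 assignments (counts)
value 1/2: 5 assignments
So 22 of the 27 assignments meet the threshold.

22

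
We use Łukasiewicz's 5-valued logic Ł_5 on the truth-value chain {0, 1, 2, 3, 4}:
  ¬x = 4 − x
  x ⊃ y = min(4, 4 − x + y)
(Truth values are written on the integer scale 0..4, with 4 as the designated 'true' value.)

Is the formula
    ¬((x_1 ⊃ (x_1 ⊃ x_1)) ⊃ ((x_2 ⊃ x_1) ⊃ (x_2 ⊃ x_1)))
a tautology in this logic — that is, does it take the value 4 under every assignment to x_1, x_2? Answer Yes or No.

No

Counterexample: take x_1 = 0, x_2 = 0.
x_1 ⊃ x_1 = 0 ⊃ 0 = 4
x_1 ⊃ (x_1 ⊃ x_1) = 0 ⊃ 4 = 4
x_2 ⊃ x_1 = 0 ⊃ 0 = 4
x_2 ⊃ x_1 = 0 ⊃ 0 = 4
(x_2 ⊃ x_1) ⊃ (x_2 ⊃ x_1) = 4 ⊃ 4 = 4
(x_1 ⊃ (x_1 ⊃ x_1)) ⊃ ((x_2 ⊃ x_1) ⊃ (x_2 ⊃ x_1)) = 4 ⊃ 4 = 4
¬((x_1 ⊃ (x_1 ⊃ x_1)) ⊃ ((x_2 ⊃ x_1) ⊃ (x_2 ⊃ x_1))) = ¬4 = 0
This gives 0 ≠ 4.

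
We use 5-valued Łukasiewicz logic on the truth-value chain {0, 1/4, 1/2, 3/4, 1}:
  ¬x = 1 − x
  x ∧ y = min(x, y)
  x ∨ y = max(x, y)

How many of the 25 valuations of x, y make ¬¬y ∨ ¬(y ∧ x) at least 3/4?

value 1: 13 assignments (counts)
value 3/4: 9 assignments (counts)
value 1/2: 3 assignments
So 22 of the 25 assignments meet the threshold.

22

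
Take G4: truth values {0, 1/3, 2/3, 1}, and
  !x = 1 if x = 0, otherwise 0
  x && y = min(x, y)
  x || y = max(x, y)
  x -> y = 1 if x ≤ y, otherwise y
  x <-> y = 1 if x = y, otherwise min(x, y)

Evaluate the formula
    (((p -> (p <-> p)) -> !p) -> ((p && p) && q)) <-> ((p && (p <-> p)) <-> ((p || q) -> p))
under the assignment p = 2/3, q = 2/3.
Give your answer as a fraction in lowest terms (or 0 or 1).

p <-> p = 2/3 <-> 2/3 = 1
p -> (p <-> p) = 2/3 -> 1 = 1
!p = !2/3 = 0
(p -> (p <-> p)) -> !p = 1 -> 0 = 0
p && p = 2/3 && 2/3 = 2/3
(p && p) && q = 2/3 && 2/3 = 2/3
((p -> (p <-> p)) -> !p) -> ((p && p) && q) = 0 -> 2/3 = 1
p <-> p = 2/3 <-> 2/3 = 1
p && (p <-> p) = 2/3 && 1 = 2/3
p || q = 2/3 || 2/3 = 2/3
(p || q) -> p = 2/3 -> 2/3 = 1
(p && (p <-> p)) <-> ((p || q) -> p) = 2/3 <-> 1 = 2/3
(((p -> (p <-> p)) -> !p) -> ((p && p) && q)) <-> ((p && (p <-> p)) <-> ((p || q) -> p)) = 1 <-> 2/3 = 2/3

2/3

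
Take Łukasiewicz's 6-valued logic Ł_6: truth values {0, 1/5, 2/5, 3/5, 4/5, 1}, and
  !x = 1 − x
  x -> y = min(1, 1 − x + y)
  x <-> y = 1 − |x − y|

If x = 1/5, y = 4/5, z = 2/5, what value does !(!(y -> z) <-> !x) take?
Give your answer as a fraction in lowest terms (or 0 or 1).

2/5

y -> z = 4/5 -> 2/5 = 3/5
!(y -> z) = !3/5 = 2/5
!x = !1/5 = 4/5
!(y -> z) <-> !x = 2/5 <-> 4/5 = 3/5
!(!(y -> z) <-> !x) = !3/5 = 2/5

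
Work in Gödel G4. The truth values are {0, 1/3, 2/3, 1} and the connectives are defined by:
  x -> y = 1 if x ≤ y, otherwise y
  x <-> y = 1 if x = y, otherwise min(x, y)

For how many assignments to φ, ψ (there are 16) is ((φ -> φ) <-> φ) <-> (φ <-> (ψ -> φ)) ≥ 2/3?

φ = 0, ψ = 0 ↦ 1  ≥
φ = 0, ψ = 1/3 ↦ 0  <
φ = 0, ψ = 2/3 ↦ 0  <
φ = 0, ψ = 1 ↦ 0  <
φ = 1/3, ψ = 0 ↦ 1  ≥
φ = 1/3, ψ = 1/3 ↦ 1  ≥
φ = 1/3, ψ = 2/3 ↦ 1/3  <
φ = 1/3, ψ = 1 ↦ 1/3  <
φ = 2/3, ψ = 0 ↦ 1  ≥
φ = 2/3, ψ = 1/3 ↦ 1  ≥
φ = 2/3, ψ = 2/3 ↦ 1  ≥
φ = 2/3, ψ = 1 ↦ 2/3  ≥
φ = 1, ψ = 0 ↦ 1  ≥
φ = 1, ψ = 1/3 ↦ 1  ≥
φ = 1, ψ = 2/3 ↦ 1  ≥
φ = 1, ψ = 1 ↦ 1  ≥
So 11 of the 16 assignments meet the threshold.

11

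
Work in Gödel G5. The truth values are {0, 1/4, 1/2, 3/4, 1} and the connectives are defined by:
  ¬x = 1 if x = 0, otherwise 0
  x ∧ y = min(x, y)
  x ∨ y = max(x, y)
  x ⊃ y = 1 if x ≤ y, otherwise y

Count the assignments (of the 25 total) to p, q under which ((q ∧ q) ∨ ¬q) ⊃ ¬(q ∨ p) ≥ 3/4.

1

value 1: 1 assignment (counts)
value 0: 24 assignments
So 1 of the 25 assignments meets the threshold.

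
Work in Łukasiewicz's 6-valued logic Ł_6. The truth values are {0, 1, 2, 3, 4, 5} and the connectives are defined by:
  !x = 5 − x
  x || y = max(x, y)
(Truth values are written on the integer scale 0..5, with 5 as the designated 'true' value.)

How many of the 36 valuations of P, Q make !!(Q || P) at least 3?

27

value 5: 11 assignments (counts)
value 4: 9 assignments (counts)
value 3: 7 assignments (counts)
value 2: 5 assignments
value 1: 3 assignments
value 0: 1 assignment
So 27 of the 36 assignments meet the threshold.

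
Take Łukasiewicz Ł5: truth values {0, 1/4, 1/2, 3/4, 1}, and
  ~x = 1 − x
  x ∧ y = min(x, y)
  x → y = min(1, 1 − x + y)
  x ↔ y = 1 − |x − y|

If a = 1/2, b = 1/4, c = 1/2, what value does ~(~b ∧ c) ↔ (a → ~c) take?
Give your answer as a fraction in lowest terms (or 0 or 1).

1/2

~b = ~1/4 = 3/4
~b ∧ c = 3/4 ∧ 1/2 = 1/2
~(~b ∧ c) = ~1/2 = 1/2
~c = ~1/2 = 1/2
a → ~c = 1/2 → 1/2 = 1
~(~b ∧ c) ↔ (a → ~c) = 1/2 ↔ 1 = 1/2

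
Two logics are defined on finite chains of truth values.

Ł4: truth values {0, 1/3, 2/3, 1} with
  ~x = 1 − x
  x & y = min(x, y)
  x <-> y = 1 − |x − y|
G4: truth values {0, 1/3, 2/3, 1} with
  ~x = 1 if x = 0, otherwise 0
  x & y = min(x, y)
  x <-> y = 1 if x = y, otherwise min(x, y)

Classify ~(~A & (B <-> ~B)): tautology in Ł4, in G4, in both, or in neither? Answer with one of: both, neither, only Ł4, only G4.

only G4

In Ł4: at A = 0, B = 1/3 the value is 1/3 — not a tautology.
In G4: every assignment gives 1 — tautology.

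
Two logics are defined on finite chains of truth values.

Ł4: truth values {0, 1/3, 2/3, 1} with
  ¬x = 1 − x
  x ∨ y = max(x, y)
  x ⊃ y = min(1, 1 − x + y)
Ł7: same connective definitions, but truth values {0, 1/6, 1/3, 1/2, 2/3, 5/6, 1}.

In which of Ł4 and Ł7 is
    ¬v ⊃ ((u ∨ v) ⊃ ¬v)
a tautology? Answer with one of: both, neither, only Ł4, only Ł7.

In Ł4: every assignment gives 1 — tautology.
In Ł7: every assignment gives 1 — tautology.

both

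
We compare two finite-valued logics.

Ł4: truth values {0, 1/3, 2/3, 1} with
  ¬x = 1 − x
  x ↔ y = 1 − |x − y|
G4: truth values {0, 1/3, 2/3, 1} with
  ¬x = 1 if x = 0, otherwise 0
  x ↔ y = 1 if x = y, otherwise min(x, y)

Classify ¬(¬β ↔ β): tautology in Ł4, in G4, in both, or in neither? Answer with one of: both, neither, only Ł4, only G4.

only G4

In Ł4: at β = 1/3 the value is 1/3 — not a tautology.
In G4: every assignment gives 1 — tautology.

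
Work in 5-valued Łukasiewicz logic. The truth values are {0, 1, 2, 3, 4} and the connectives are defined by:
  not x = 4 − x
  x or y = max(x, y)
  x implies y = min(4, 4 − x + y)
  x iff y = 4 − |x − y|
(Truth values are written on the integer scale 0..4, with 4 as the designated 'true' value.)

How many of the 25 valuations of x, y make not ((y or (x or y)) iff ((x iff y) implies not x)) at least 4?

value 4: 2 assignments (counts)
value 3: 3 assignments
value 2: 7 assignments
value 1: 6 assignments
value 0: 7 assignments
So 2 of the 25 assignments meet the threshold.

2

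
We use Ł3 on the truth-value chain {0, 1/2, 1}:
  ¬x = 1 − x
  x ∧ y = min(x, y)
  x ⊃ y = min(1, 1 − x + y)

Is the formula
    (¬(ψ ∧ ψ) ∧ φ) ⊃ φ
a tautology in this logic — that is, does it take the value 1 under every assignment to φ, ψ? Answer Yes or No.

Yes

φ = 0, ψ = 0 ↦ 1
φ = 0, ψ = 1/2 ↦ 1
φ = 0, ψ = 1 ↦ 1
φ = 1/2, ψ = 0 ↦ 1
φ = 1/2, ψ = 1/2 ↦ 1
φ = 1/2, ψ = 1 ↦ 1
φ = 1, ψ = 0 ↦ 1
φ = 1, ψ = 1/2 ↦ 1
φ = 1, ψ = 1 ↦ 1
Every assignment gives a value ≥ 1.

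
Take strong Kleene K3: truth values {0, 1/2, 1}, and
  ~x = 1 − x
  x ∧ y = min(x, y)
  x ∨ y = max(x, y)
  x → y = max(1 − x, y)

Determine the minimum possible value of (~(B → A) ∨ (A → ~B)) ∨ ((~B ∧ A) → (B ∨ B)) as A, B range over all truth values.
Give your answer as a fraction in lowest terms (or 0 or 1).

1/2

Take A = 1/2, B = 1/2:
B → A = 1/2 → 1/2 = 1/2
~(B → A) = ~1/2 = 1/2
~B = ~1/2 = 1/2
A → ~B = 1/2 → 1/2 = 1/2
~(B → A) ∨ (A → ~B) = 1/2 ∨ 1/2 = 1/2
~B = ~1/2 = 1/2
~B ∧ A = 1/2 ∧ 1/2 = 1/2
B ∨ B = 1/2 ∨ 1/2 = 1/2
(~B ∧ A) → (B ∨ B) = 1/2 → 1/2 = 1/2
(~(B → A) ∨ (A → ~B)) ∨ ((~B ∧ A) → (B ∨ B)) = 1/2 ∨ 1/2 = 1/2
No assignment yields a value below 1/2, so this is the minimum.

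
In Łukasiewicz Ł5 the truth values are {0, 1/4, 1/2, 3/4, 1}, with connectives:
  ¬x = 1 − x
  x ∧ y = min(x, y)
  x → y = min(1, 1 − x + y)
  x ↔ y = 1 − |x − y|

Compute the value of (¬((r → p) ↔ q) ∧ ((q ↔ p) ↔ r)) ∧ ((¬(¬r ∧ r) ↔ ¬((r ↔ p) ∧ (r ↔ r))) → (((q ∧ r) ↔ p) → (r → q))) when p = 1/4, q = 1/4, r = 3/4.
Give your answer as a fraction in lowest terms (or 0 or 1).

r → p = 3/4 → 1/4 = 1/2
(r → p) ↔ q = 1/2 ↔ 1/4 = 3/4
¬((r → p) ↔ q) = ¬3/4 = 1/4
q ↔ p = 1/4 ↔ 1/4 = 1
(q ↔ p) ↔ r = 1 ↔ 3/4 = 3/4
¬((r → p) ↔ q) ∧ ((q ↔ p) ↔ r) = 1/4 ∧ 3/4 = 1/4
¬r = ¬3/4 = 1/4
¬r ∧ r = 1/4 ∧ 3/4 = 1/4
¬(¬r ∧ r) = ¬1/4 = 3/4
r ↔ p = 3/4 ↔ 1/4 = 1/2
r ↔ r = 3/4 ↔ 3/4 = 1
(r ↔ p) ∧ (r ↔ r) = 1/2 ∧ 1 = 1/2
¬((r ↔ p) ∧ (r ↔ r)) = ¬1/2 = 1/2
¬(¬r ∧ r) ↔ ¬((r ↔ p) ∧ (r ↔ r)) = 3/4 ↔ 1/2 = 3/4
q ∧ r = 1/4 ∧ 3/4 = 1/4
(q ∧ r) ↔ p = 1/4 ↔ 1/4 = 1
r → q = 3/4 → 1/4 = 1/2
((q ∧ r) ↔ p) → (r → q) = 1 → 1/2 = 1/2
(¬(¬r ∧ r) ↔ ¬((r ↔ p) ∧ (r ↔ r))) → (((q ∧ r) ↔ p) → (r → q)) = 3/4 → 1/2 = 3/4
(¬((r → p) ↔ q) ∧ ((q ↔ p) ↔ r)) ∧ ((¬(¬r ∧ r) ↔ ¬((r ↔ p) ∧ (r ↔ r))) → (((q ∧ r) ↔ p) → (r → q))) = 1/4 ∧ 3/4 = 1/4

1/4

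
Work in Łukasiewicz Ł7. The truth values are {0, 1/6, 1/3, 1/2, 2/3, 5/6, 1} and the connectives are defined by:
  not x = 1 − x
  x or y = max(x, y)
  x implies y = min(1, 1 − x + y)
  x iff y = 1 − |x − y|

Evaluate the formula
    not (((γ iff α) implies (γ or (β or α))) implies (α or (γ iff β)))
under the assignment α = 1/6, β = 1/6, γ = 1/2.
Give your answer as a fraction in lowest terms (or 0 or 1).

1/6

γ iff α = 1/2 iff 1/6 = 2/3
β or α = 1/6 or 1/6 = 1/6
γ or (β or α) = 1/2 or 1/6 = 1/2
(γ iff α) implies (γ or (β or α)) = 2/3 implies 1/2 = 5/6
γ iff β = 1/2 iff 1/6 = 2/3
α or (γ iff β) = 1/6 or 2/3 = 2/3
((γ iff α) implies (γ or (β or α))) implies (α or (γ iff β)) = 5/6 implies 2/3 = 5/6
not (((γ iff α) implies (γ or (β or α))) implies (α or (γ iff β))) = not 5/6 = 1/6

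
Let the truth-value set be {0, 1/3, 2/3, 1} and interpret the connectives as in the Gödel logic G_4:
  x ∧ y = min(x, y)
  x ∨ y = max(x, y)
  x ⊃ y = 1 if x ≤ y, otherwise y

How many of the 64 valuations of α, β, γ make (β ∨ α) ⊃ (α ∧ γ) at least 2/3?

value 1: 20 assignments (counts)
value 2/3: 6 assignments (counts)
value 1/3: 14 assignments
value 0: 24 assignments
So 26 of the 64 assignments meet the threshold.

26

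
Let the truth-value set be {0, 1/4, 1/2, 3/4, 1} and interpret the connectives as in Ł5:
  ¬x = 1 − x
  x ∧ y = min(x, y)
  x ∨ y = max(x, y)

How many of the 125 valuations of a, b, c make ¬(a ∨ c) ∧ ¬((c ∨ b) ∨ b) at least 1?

value 1: 1 assignment (counts)
value 3/4: 7 assignments
value 1/2: 19 assignments
value 1/4: 37 assignments
value 0: 61 assignments
So 1 of the 125 assignments meets the threshold.

1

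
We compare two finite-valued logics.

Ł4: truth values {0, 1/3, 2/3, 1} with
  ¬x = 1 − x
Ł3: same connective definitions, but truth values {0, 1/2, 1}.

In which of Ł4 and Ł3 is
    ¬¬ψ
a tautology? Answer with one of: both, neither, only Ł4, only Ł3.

neither

In Ł4: at ψ = 0 the value is 0 — not a tautology.
In Ł3: at ψ = 0 the value is 0 — not a tautology.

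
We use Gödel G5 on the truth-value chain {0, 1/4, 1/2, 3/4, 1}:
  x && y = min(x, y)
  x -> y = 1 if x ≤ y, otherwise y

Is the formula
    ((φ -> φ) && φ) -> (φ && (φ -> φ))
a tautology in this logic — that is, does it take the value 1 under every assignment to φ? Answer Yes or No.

Yes

φ = 0 ↦ 1
φ = 1/4 ↦ 1
φ = 1/2 ↦ 1
φ = 3/4 ↦ 1
φ = 1 ↦ 1
Every assignment gives a value ≥ 1.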